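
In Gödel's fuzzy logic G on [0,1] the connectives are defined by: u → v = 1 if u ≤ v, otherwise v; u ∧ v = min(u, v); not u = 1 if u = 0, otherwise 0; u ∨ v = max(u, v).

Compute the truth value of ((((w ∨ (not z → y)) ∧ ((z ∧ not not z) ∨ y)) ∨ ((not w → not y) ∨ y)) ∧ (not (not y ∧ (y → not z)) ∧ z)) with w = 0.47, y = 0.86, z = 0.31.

0.31

not z: Gödel ¬ of 0.31 = 0 (operand ≠ 0)
(not z → y): 0 ≤ 0.86, so result = 1
(w ∨ (not z → y)) = max(0.47, 1) = 1
not z: Gödel ¬ of 0.31 = 0 (operand ≠ 0)
not not z: Gödel ¬ of 0 = 1 (operand is 0)
(z ∧ not not z) = min(0.31, 1) = 0.31
((z ∧ not not z) ∨ y) = max(0.31, 0.86) = 0.86
((w ∨ (not z → y)) ∧ ((z ∧ not not z) ∨ y)) = min(1, 0.86) = 0.86
not w: Gödel ¬ of 0.47 = 0 (operand ≠ 0)
not y: Gödel ¬ of 0.86 = 0 (operand ≠ 0)
(not w → not y): 0 ≤ 0, so result = 1
((not w → not y) ∨ y) = max(1, 0.86) = 1
(((w ∨ (not z → y)) ∧ ((z ∧ not not z) ∨ y)) ∨ ((not w → not y) ∨ y)) = max(0.86, 1) = 1
not y: Gödel ¬ of 0.86 = 0 (operand ≠ 0)
not z: Gödel ¬ of 0.31 = 0 (operand ≠ 0)
(y → not z): 0.86 > 0, so result = 0
(not y ∧ (y → not z)) = min(0, 0) = 0
not (not y ∧ (y → not z)): Gödel ¬ of 0 = 1 (operand is 0)
(not (not y ∧ (y → not z)) ∧ z) = min(1, 0.31) = 0.31
((((w ∨ (not z → y)) ∧ ((z ∧ not not z) ∨ y)) ∨ ((not w → not y) ∨ y)) ∧ (not (not y ∧ (y → not z)) ∧ z)) = min(1, 0.31) = 0.31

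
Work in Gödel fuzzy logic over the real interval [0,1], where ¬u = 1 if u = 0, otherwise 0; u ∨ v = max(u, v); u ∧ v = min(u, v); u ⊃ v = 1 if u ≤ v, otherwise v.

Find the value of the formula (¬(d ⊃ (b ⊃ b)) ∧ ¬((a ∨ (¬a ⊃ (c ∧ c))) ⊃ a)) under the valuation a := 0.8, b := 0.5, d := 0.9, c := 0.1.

0.00

(b ⊃ b): 0.5 ≤ 0.5, so result = 1
(d ⊃ (b ⊃ b)): 0.9 ≤ 1, so result = 1
¬(d ⊃ (b ⊃ b)): Gödel ¬ of 1 = 0 (operand ≠ 0)
¬a: Gödel ¬ of 0.8 = 0 (operand ≠ 0)
(c ∧ c) = min(0.1, 0.1) = 0.1
(¬a ⊃ (c ∧ c)): 0 ≤ 0.1, so result = 1
(a ∨ (¬a ⊃ (c ∧ c))) = max(0.8, 1) = 1
((a ∨ (¬a ⊃ (c ∧ c))) ⊃ a): 1 > 0.8, so result = 0.8
¬((a ∨ (¬a ⊃ (c ∧ c))) ⊃ a): Gödel ¬ of 0.8 = 0 (operand ≠ 0)
(¬(d ⊃ (b ⊃ b)) ∧ ¬((a ∨ (¬a ⊃ (c ∧ c))) ⊃ a)) = min(0, 0) = 0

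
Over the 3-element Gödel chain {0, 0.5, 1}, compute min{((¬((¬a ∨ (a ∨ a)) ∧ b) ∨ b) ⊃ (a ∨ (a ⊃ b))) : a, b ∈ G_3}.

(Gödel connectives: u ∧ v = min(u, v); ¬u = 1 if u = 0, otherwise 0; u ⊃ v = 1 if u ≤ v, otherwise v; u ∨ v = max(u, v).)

The minimum is attained at a = 0.5, b = 0:
  ¬a: Gödel ¬ of 0.5 = 0 (operand ≠ 0)
  (a ∨ a) = max(0.5, 0.5) = 0.5
  (¬a ∨ (a ∨ a)) = max(0, 0.5) = 0.5
  ((¬a ∨ (a ∨ a)) ∧ b) = min(0.5, 0) = 0
  ¬((¬a ∨ (a ∨ a)) ∧ b): Gödel ¬ of 0 = 1 (operand is 0)
  (¬((¬a ∨ (a ∨ a)) ∧ b) ∨ b) = max(1, 0) = 1
  (a ⊃ b): 0.5 > 0, so result = 0
  (a ∨ (a ⊃ b)) = max(0.5, 0) = 0.5
  ((¬((¬a ∨ (a ∨ a)) ∧ b) ∨ b) ⊃ (a ∨ (a ⊃ b))): 1 > 0.5, so result = 0.5
Checking all 9 assignments confirms none give a value below 0.50.

0.50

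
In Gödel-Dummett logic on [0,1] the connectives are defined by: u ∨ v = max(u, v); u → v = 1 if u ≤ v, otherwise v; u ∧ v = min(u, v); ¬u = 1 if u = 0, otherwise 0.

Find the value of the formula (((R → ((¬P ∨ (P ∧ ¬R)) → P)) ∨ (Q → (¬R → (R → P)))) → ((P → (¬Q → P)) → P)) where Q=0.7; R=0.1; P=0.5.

¬P: Gödel ¬ of 0.5 = 0 (operand ≠ 0)
¬R: Gödel ¬ of 0.1 = 0 (operand ≠ 0)
(P ∧ ¬R) = min(0.5, 0) = 0
(¬P ∨ (P ∧ ¬R)) = max(0, 0) = 0
((¬P ∨ (P ∧ ¬R)) → P): 0 ≤ 0.5, so result = 1
(R → ((¬P ∨ (P ∧ ¬R)) → P)): 0.1 ≤ 1, so result = 1
¬R: Gödel ¬ of 0.1 = 0 (operand ≠ 0)
(R → P): 0.1 ≤ 0.5, so result = 1
(¬R → (R → P)): 0 ≤ 1, so result = 1
(Q → (¬R → (R → P))): 0.7 ≤ 1, so result = 1
((R → ((¬P ∨ (P ∧ ¬R)) → P)) ∨ (Q → (¬R → (R → P)))) = max(1, 1) = 1
¬Q: Gödel ¬ of 0.7 = 0 (operand ≠ 0)
(¬Q → P): 0 ≤ 0.5, so result = 1
(P → (¬Q → P)): 0.5 ≤ 1, so result = 1
((P → (¬Q → P)) → P): 1 > 0.5, so result = 0.5
(((R → ((¬P ∨ (P ∧ ¬R)) → P)) ∨ (Q → (¬R → (R → P)))) → ((P → (¬Q → P)) → P)): 1 > 0.5, so result = 0.5

0.50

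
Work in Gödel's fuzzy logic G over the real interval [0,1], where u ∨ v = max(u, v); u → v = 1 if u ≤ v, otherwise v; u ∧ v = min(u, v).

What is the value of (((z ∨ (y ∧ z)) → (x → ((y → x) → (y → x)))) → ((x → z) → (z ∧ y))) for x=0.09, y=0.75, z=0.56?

(y ∧ z) = min(0.75, 0.56) = 0.56
(z ∨ (y ∧ z)) = max(0.56, 0.56) = 0.56
(y → x): 0.75 > 0.09, so result = 0.09
(y → x): 0.75 > 0.09, so result = 0.09
((y → x) → (y → x)): 0.09 ≤ 0.09, so result = 1
(x → ((y → x) → (y → x))): 0.09 ≤ 1, so result = 1
((z ∨ (y ∧ z)) → (x → ((y → x) → (y → x)))): 0.56 ≤ 1, so result = 1
(x → z): 0.09 ≤ 0.56, so result = 1
(z ∧ y) = min(0.56, 0.75) = 0.56
((x → z) → (z ∧ y)): 1 > 0.56, so result = 0.56
(((z ∨ (y ∧ z)) → (x → ((y → x) → (y → x)))) → ((x → z) → (z ∧ y))): 1 > 0.56, so result = 0.56

0.56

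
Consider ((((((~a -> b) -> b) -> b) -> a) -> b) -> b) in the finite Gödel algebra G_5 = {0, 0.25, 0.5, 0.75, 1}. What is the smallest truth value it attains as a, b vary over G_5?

The minimum is attained at a = 0, b = 0.25:
  ~a: Gödel ¬ of 0 = 1 (operand is 0)
  (~a -> b): 1 > 0.25, so result = 0.25
  ((~a -> b) -> b): 0.25 ≤ 0.25, so result = 1
  (((~a -> b) -> b) -> b): 1 > 0.25, so result = 0.25
  ((((~a -> b) -> b) -> b) -> a): 0.25 > 0, so result = 0
  (((((~a -> b) -> b) -> b) -> a) -> b): 0 ≤ 0.25, so result = 1
  ((((((~a -> b) -> b) -> b) -> a) -> b) -> b): 1 > 0.25, so result = 0.25
Checking all 25 assignments confirms none give a value below 0.25.

0.25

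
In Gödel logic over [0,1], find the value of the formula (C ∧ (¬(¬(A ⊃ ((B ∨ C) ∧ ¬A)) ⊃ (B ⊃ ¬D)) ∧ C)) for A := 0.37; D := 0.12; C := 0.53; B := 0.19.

(B ∨ C) = max(0.19, 0.53) = 0.53
¬A: Gödel ¬ of 0.37 = 0 (operand ≠ 0)
((B ∨ C) ∧ ¬A) = min(0.53, 0) = 0
(A ⊃ ((B ∨ C) ∧ ¬A)): 0.37 > 0, so result = 0
¬(A ⊃ ((B ∨ C) ∧ ¬A)): Gödel ¬ of 0 = 1 (operand is 0)
¬D: Gödel ¬ of 0.12 = 0 (operand ≠ 0)
(B ⊃ ¬D): 0.19 > 0, so result = 0
(¬(A ⊃ ((B ∨ C) ∧ ¬A)) ⊃ (B ⊃ ¬D)): 1 > 0, so result = 0
¬(¬(A ⊃ ((B ∨ C) ∧ ¬A)) ⊃ (B ⊃ ¬D)): Gödel ¬ of 0 = 1 (operand is 0)
(¬(¬(A ⊃ ((B ∨ C) ∧ ¬A)) ⊃ (B ⊃ ¬D)) ∧ C) = min(1, 0.53) = 0.53
(C ∧ (¬(¬(A ⊃ ((B ∨ C) ∧ ¬A)) ⊃ (B ⊃ ¬D)) ∧ C)) = min(0.53, 0.53) = 0.53

0.53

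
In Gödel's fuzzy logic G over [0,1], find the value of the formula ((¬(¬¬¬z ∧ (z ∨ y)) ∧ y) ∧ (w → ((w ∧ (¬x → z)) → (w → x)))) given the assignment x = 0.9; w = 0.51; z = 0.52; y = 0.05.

¬z: Gödel ¬ of 0.52 = 0 (operand ≠ 0)
¬¬z: Gödel ¬ of 0 = 1 (operand is 0)
¬¬¬z: Gödel ¬ of 1 = 0 (operand ≠ 0)
(z ∨ y) = max(0.52, 0.05) = 0.52
(¬¬¬z ∧ (z ∨ y)) = min(0, 0.52) = 0
¬(¬¬¬z ∧ (z ∨ y)): Gödel ¬ of 0 = 1 (operand is 0)
(¬(¬¬¬z ∧ (z ∨ y)) ∧ y) = min(1, 0.05) = 0.05
¬x: Gödel ¬ of 0.9 = 0 (operand ≠ 0)
(¬x → z): 0 ≤ 0.52, so result = 1
(w ∧ (¬x → z)) = min(0.51, 1) = 0.51
(w → x): 0.51 ≤ 0.9, so result = 1
((w ∧ (¬x → z)) → (w → x)): 0.51 ≤ 1, so result = 1
(w → ((w ∧ (¬x → z)) → (w → x))): 0.51 ≤ 1, so result = 1
((¬(¬¬¬z ∧ (z ∨ y)) ∧ y) ∧ (w → ((w ∧ (¬x → z)) → (w → x)))) = min(0.05, 1) = 0.05

0.05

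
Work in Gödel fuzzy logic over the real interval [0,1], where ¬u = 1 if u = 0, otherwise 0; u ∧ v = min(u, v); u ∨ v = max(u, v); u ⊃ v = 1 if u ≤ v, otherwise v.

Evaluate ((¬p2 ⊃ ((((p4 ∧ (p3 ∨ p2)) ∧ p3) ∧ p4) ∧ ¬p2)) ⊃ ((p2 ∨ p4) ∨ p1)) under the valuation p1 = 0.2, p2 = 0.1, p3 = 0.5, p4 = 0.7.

¬p2: Gödel ¬ of 0.1 = 0 (operand ≠ 0)
(p3 ∨ p2) = max(0.5, 0.1) = 0.5
(p4 ∧ (p3 ∨ p2)) = min(0.7, 0.5) = 0.5
((p4 ∧ (p3 ∨ p2)) ∧ p3) = min(0.5, 0.5) = 0.5
(((p4 ∧ (p3 ∨ p2)) ∧ p3) ∧ p4) = min(0.5, 0.7) = 0.5
¬p2: Gödel ¬ of 0.1 = 0 (operand ≠ 0)
((((p4 ∧ (p3 ∨ p2)) ∧ p3) ∧ p4) ∧ ¬p2) = min(0.5, 0) = 0
(¬p2 ⊃ ((((p4 ∧ (p3 ∨ p2)) ∧ p3) ∧ p4) ∧ ¬p2)): 0 ≤ 0, so result = 1
(p2 ∨ p4) = max(0.1, 0.7) = 0.7
((p2 ∨ p4) ∨ p1) = max(0.7, 0.2) = 0.7
((¬p2 ⊃ ((((p4 ∧ (p3 ∨ p2)) ∧ p3) ∧ p4) ∧ ¬p2)) ⊃ ((p2 ∨ p4) ∨ p1)): 1 > 0.7, so result = 0.7

0.70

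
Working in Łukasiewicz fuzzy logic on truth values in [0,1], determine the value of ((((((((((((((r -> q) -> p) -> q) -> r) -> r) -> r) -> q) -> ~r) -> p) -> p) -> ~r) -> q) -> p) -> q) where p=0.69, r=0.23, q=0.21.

(r -> q): min(1, 1 − 0.23 + 0.21) = 0.98
((r -> q) -> p): min(1, 1 − 0.98 + 0.69) = 0.71
(((r -> q) -> p) -> q): min(1, 1 − 0.71 + 0.21) = 0.5
((((r -> q) -> p) -> q) -> r): min(1, 1 − 0.5 + 0.23) = 0.73
(((((r -> q) -> p) -> q) -> r) -> r): min(1, 1 − 0.73 + 0.23) = 0.5
((((((r -> q) -> p) -> q) -> r) -> r) -> r): min(1, 1 − 0.5 + 0.23) = 0.73
(((((((r -> q) -> p) -> q) -> r) -> r) -> r) -> q): min(1, 1 − 0.73 + 0.21) = 0.48
~r: Łukasiewicz ¬ gives 1 − 0.23 = 0.77
((((((((r -> q) -> p) -> q) -> r) -> r) -> r) -> q) -> ~r): min(1, 1 − 0.48 + 0.77) = 1
(((((((((r -> q) -> p) -> q) -> r) -> r) -> r) -> q) -> ~r) -> p): min(1, 1 − 1 + 0.69) = 0.69
((((((((((r -> q) -> p) -> q) -> r) -> r) -> r) -> q) -> ~r) -> p) -> p): min(1, 1 − 0.69 + 0.69) = 1
~r: Łukasiewicz ¬ gives 1 − 0.23 = 0.77
(((((((((((r -> q) -> p) -> q) -> r) -> r) -> r) -> q) -> ~r) -> p) -> p) -> ~r): min(1, 1 − 1 + 0.77) = 0.77
((((((((((((r -> q) -> p) -> q) -> r) -> r) -> r) -> q) -> ~r) -> p) -> p) -> ~r) -> q): min(1, 1 − 0.77 + 0.21) = 0.44
(((((((((((((r -> q) -> p) -> q) -> r) -> r) -> r) -> q) -> ~r) -> p) -> p) -> ~r) -> q) -> p): min(1, 1 − 0.44 + 0.69) = 1
((((((((((((((r -> q) -> p) -> q) -> r) -> r) -> r) -> q) -> ~r) -> p) -> p) -> ~r) -> q) -> p) -> q): min(1, 1 − 1 + 0.21) = 0.21

0.21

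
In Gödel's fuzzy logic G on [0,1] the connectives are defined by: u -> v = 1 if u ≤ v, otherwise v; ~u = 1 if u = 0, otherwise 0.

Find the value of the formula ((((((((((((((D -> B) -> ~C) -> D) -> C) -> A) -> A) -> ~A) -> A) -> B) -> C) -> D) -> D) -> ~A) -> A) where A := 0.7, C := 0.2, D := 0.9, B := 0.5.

1.00

(D -> B): 0.9 > 0.5, so result = 0.5
~C: Gödel ¬ of 0.2 = 0 (operand ≠ 0)
((D -> B) -> ~C): 0.5 > 0, so result = 0
(((D -> B) -> ~C) -> D): 0 ≤ 0.9, so result = 1
((((D -> B) -> ~C) -> D) -> C): 1 > 0.2, so result = 0.2
(((((D -> B) -> ~C) -> D) -> C) -> A): 0.2 ≤ 0.7, so result = 1
((((((D -> B) -> ~C) -> D) -> C) -> A) -> A): 1 > 0.7, so result = 0.7
~A: Gödel ¬ of 0.7 = 0 (operand ≠ 0)
(((((((D -> B) -> ~C) -> D) -> C) -> A) -> A) -> ~A): 0.7 > 0, so result = 0
((((((((D -> B) -> ~C) -> D) -> C) -> A) -> A) -> ~A) -> A): 0 ≤ 0.7, so result = 1
(((((((((D -> B) -> ~C) -> D) -> C) -> A) -> A) -> ~A) -> A) -> B): 1 > 0.5, so result = 0.5
((((((((((D -> B) -> ~C) -> D) -> C) -> A) -> A) -> ~A) -> A) -> B) -> C): 0.5 > 0.2, so result = 0.2
(((((((((((D -> B) -> ~C) -> D) -> C) -> A) -> A) -> ~A) -> A) -> B) -> C) -> D): 0.2 ≤ 0.9, so result = 1
((((((((((((D -> B) -> ~C) -> D) -> C) -> A) -> A) -> ~A) -> A) -> B) -> C) -> D) -> D): 1 > 0.9, so result = 0.9
~A: Gödel ¬ of 0.7 = 0 (operand ≠ 0)
(((((((((((((D -> B) -> ~C) -> D) -> C) -> A) -> A) -> ~A) -> A) -> B) -> C) -> D) -> D) -> ~A): 0.9 > 0, so result = 0
((((((((((((((D -> B) -> ~C) -> D) -> C) -> A) -> A) -> ~A) -> A) -> B) -> C) -> D) -> D) -> ~A) -> A): 0 ≤ 0.7, so result = 1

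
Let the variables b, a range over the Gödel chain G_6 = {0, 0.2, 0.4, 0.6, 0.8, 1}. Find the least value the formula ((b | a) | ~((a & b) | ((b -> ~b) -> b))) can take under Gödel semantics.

The minimum is attained at b = 0.2, a = 0:
  (b | a) = max(0.2, 0) = 0.2
  (a & b) = min(0, 0.2) = 0
  ~b: Gödel ¬ of 0.2 = 0 (operand ≠ 0)
  (b -> ~b): 0.2 > 0, so result = 0
  ((b -> ~b) -> b): 0 ≤ 0.2, so result = 1
  ((a & b) | ((b -> ~b) -> b)) = max(0, 1) = 1
  ~((a & b) | ((b -> ~b) -> b)): Gödel ¬ of 1 = 0 (operand ≠ 0)
  ((b | a) | ~((a & b) | ((b -> ~b) -> b))) = max(0.2, 0) = 0.2
Checking all 36 assignments confirms none give a value below 0.20.

0.20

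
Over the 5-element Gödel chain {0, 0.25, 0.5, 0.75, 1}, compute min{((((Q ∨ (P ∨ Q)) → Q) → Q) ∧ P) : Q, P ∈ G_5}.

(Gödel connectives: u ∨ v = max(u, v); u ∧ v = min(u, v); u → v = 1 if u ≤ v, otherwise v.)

The minimum is attained at Q = 0, P = 0:
  (P ∨ Q) = max(0, 0) = 0
  (Q ∨ (P ∨ Q)) = max(0, 0) = 0
  ((Q ∨ (P ∨ Q)) → Q): 0 ≤ 0, so result = 1
  (((Q ∨ (P ∨ Q)) → Q) → Q): 1 > 0, so result = 0
  ((((Q ∨ (P ∨ Q)) → Q) → Q) ∧ P) = min(0, 0) = 0
Checking all 25 assignments confirms none give a value below 0.00.

0.00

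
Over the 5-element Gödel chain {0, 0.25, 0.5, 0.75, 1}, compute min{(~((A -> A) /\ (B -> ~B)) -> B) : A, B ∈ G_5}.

The minimum is attained at A = 0, B = 0.25:
  (A -> A): 0 ≤ 0, so result = 1
  ~B: Gödel ¬ of 0.25 = 0 (operand ≠ 0)
  (B -> ~B): 0.25 > 0, so result = 0
  ((A -> A) /\ (B -> ~B)) = min(1, 0) = 0
  ~((A -> A) /\ (B -> ~B)): Gödel ¬ of 0 = 1 (operand is 0)
  (~((A -> A) /\ (B -> ~B)) -> B): 1 > 0.25, so result = 0.25
Checking all 25 assignments confirms none give a value below 0.25.

0.25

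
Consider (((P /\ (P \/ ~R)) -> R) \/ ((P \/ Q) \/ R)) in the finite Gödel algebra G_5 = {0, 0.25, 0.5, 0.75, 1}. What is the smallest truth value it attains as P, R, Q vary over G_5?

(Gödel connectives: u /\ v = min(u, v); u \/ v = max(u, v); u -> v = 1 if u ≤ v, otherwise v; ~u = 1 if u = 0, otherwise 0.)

0.25

The minimum is attained at P = 0.25, R = 0, Q = 0:
  ~R: Gödel ¬ of 0 = 1 (operand is 0)
  (P \/ ~R) = max(0.25, 1) = 1
  (P /\ (P \/ ~R)) = min(0.25, 1) = 0.25
  ((P /\ (P \/ ~R)) -> R): 0.25 > 0, so result = 0
  (P \/ Q) = max(0.25, 0) = 0.25
  ((P \/ Q) \/ R) = max(0.25, 0) = 0.25
  (((P /\ (P \/ ~R)) -> R) \/ ((P \/ Q) \/ R)) = max(0, 0.25) = 0.25
Checking all 125 assignments confirms none give a value below 0.25.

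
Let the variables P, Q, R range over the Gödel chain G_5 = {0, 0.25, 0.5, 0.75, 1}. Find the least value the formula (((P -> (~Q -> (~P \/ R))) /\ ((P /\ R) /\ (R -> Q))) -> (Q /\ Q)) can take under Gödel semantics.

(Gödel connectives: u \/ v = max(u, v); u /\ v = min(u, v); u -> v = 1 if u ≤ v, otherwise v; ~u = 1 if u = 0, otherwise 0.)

Every assignment gives 1. For instance at P = 0, Q = 0, R = 0:
  ~Q: Gödel ¬ of 0 = 1 (operand is 0)
  ~P: Gödel ¬ of 0 = 1 (operand is 0)
  (~P \/ R) = max(1, 0) = 1
  (~Q -> (~P \/ R)): 1 ≤ 1, so result = 1
  (P -> (~Q -> (~P \/ R))): 0 ≤ 1, so result = 1
  (P /\ R) = min(0, 0) = 0
  (R -> Q): 0 ≤ 0, so result = 1
  ((P /\ R) /\ (R -> Q)) = min(0, 1) = 0
  ((P -> (~Q -> (~P \/ R))) /\ ((P /\ R) /\ (R -> Q))) = min(1, 0) = 0
  (Q /\ Q) = min(0, 0) = 0
  (((P -> (~Q -> (~P \/ R))) /\ ((P /\ R) /\ (R -> Q))) -> (Q /\ Q)): 0 ≤ 0, so result = 1
All 125 assignments give value 1 — the formula is a G_5-tautology.

1.00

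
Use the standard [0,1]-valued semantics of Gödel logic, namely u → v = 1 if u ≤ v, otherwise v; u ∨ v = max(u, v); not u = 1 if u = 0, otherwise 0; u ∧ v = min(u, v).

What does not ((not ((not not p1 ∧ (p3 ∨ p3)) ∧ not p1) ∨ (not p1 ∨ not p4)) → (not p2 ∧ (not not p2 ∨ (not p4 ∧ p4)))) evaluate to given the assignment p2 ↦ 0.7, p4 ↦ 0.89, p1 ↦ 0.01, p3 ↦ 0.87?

1.00

not p1: Gödel ¬ of 0.01 = 0 (operand ≠ 0)
not not p1: Gödel ¬ of 0 = 1 (operand is 0)
(p3 ∨ p3) = max(0.87, 0.87) = 0.87
(not not p1 ∧ (p3 ∨ p3)) = min(1, 0.87) = 0.87
not p1: Gödel ¬ of 0.01 = 0 (operand ≠ 0)
((not not p1 ∧ (p3 ∨ p3)) ∧ not p1) = min(0.87, 0) = 0
not ((not not p1 ∧ (p3 ∨ p3)) ∧ not p1): Gödel ¬ of 0 = 1 (operand is 0)
not p1: Gödel ¬ of 0.01 = 0 (operand ≠ 0)
not p4: Gödel ¬ of 0.89 = 0 (operand ≠ 0)
(not p1 ∨ not p4) = max(0, 0) = 0
(not ((not not p1 ∧ (p3 ∨ p3)) ∧ not p1) ∨ (not p1 ∨ not p4)) = max(1, 0) = 1
not p2: Gödel ¬ of 0.7 = 0 (operand ≠ 0)
not p2: Gödel ¬ of 0.7 = 0 (operand ≠ 0)
not not p2: Gödel ¬ of 0 = 1 (operand is 0)
not p4: Gödel ¬ of 0.89 = 0 (operand ≠ 0)
(not p4 ∧ p4) = min(0, 0.89) = 0
(not not p2 ∨ (not p4 ∧ p4)) = max(1, 0) = 1
(not p2 ∧ (not not p2 ∨ (not p4 ∧ p4))) = min(0, 1) = 0
((not ((not not p1 ∧ (p3 ∨ p3)) ∧ not p1) ∨ (not p1 ∨ not p4)) → (not p2 ∧ (not not p2 ∨ (not p4 ∧ p4)))): 1 > 0, so result = 0
not ((not ((not not p1 ∧ (p3 ∨ p3)) ∧ not p1) ∨ (not p1 ∨ not p4)) → (not p2 ∧ (not not p2 ∨ (not p4 ∧ p4)))): Gödel ¬ of 0 = 1 (operand is 0)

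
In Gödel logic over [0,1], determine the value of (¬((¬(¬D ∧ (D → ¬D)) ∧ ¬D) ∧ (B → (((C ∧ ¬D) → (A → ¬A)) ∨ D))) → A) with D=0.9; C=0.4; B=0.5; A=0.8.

0.80

¬D: Gödel ¬ of 0.9 = 0 (operand ≠ 0)
¬D: Gödel ¬ of 0.9 = 0 (operand ≠ 0)
(D → ¬D): 0.9 > 0, so result = 0
(¬D ∧ (D → ¬D)) = min(0, 0) = 0
¬(¬D ∧ (D → ¬D)): Gödel ¬ of 0 = 1 (operand is 0)
¬D: Gödel ¬ of 0.9 = 0 (operand ≠ 0)
(¬(¬D ∧ (D → ¬D)) ∧ ¬D) = min(1, 0) = 0
¬D: Gödel ¬ of 0.9 = 0 (operand ≠ 0)
(C ∧ ¬D) = min(0.4, 0) = 0
¬A: Gödel ¬ of 0.8 = 0 (operand ≠ 0)
(A → ¬A): 0.8 > 0, so result = 0
((C ∧ ¬D) → (A → ¬A)): 0 ≤ 0, so result = 1
(((C ∧ ¬D) → (A → ¬A)) ∨ D) = max(1, 0.9) = 1
(B → (((C ∧ ¬D) → (A → ¬A)) ∨ D)): 0.5 ≤ 1, so result = 1
((¬(¬D ∧ (D → ¬D)) ∧ ¬D) ∧ (B → (((C ∧ ¬D) → (A → ¬A)) ∨ D))) = min(0, 1) = 0
¬((¬(¬D ∧ (D → ¬D)) ∧ ¬D) ∧ (B → (((C ∧ ¬D) → (A → ¬A)) ∨ D))): Gödel ¬ of 0 = 1 (operand is 0)
(¬((¬(¬D ∧ (D → ¬D)) ∧ ¬D) ∧ (B → (((C ∧ ¬D) → (A → ¬A)) ∨ D))) → A): 1 > 0.8, so result = 0.8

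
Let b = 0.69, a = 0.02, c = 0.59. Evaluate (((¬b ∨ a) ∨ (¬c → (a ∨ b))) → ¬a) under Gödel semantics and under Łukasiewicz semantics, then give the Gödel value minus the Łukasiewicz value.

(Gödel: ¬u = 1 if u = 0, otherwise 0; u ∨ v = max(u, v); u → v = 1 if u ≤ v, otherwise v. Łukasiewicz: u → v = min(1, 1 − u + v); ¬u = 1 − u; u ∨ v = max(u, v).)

Gödel evaluation:
  ¬b: Gödel ¬ of 0.69 = 0 (operand ≠ 0)
  (¬b ∨ a) = max(0, 0.02) = 0.02
  ¬c: Gödel ¬ of 0.59 = 0 (operand ≠ 0)
  (a ∨ b) = max(0.02, 0.69) = 0.69
  (¬c → (a ∨ b)): 0 ≤ 0.69, so result = 1
  ((¬b ∨ a) ∨ (¬c → (a ∨ b))) = max(0.02, 1) = 1
  ¬a: Gödel ¬ of 0.02 = 0 (operand ≠ 0)
  (((¬b ∨ a) ∨ (¬c → (a ∨ b))) → ¬a): 1 > 0, so result = 0
  Gödel value = 0
Łukasiewicz evaluation:
  ¬b: Łukasiewicz ¬ gives 1 − 0.69 = 0.31
  (¬b ∨ a) = max(0.31, 0.02) = 0.31
  ¬c: Łukasiewicz ¬ gives 1 − 0.59 = 0.41
  (a ∨ b) = max(0.02, 0.69) = 0.69
  (¬c → (a ∨ b)): min(1, 1 − 0.41 + 0.69) = 1
  ((¬b ∨ a) ∨ (¬c → (a ∨ b))) = max(0.31, 1) = 1
  ¬a: Łukasiewicz ¬ gives 1 − 0.02 = 0.98
  (((¬b ∨ a) ∨ (¬c → (a ∨ b))) → ¬a): min(1, 1 − 1 + 0.98) = 0.98
  Łukasiewicz value = 0.98
Difference: 0 − 0.98 = -0.98

-0.98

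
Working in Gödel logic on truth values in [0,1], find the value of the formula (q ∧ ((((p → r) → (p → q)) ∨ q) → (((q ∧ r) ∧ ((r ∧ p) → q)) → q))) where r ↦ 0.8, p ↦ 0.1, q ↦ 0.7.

0.70

(p → r): 0.1 ≤ 0.8, so result = 1
(p → q): 0.1 ≤ 0.7, so result = 1
((p → r) → (p → q)): 1 ≤ 1, so result = 1
(((p → r) → (p → q)) ∨ q) = max(1, 0.7) = 1
(q ∧ r) = min(0.7, 0.8) = 0.7
(r ∧ p) = min(0.8, 0.1) = 0.1
((r ∧ p) → q): 0.1 ≤ 0.7, so result = 1
((q ∧ r) ∧ ((r ∧ p) → q)) = min(0.7, 1) = 0.7
(((q ∧ r) ∧ ((r ∧ p) → q)) → q): 0.7 ≤ 0.7, so result = 1
((((p → r) → (p → q)) ∨ q) → (((q ∧ r) ∧ ((r ∧ p) → q)) → q)): 1 ≤ 1, so result = 1
(q ∧ ((((p → r) → (p → q)) ∨ q) → (((q ∧ r) ∧ ((r ∧ p) → q)) → q))) = min(0.7, 1) = 0.7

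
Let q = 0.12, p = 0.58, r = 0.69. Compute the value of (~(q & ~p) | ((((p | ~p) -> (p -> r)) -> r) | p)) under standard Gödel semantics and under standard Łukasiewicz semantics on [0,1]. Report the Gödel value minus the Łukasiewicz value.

0.12

Gödel evaluation:
  ~p: Gödel ¬ of 0.58 = 0 (operand ≠ 0)
  (q & ~p) = min(0.12, 0) = 0
  ~(q & ~p): Gödel ¬ of 0 = 1 (operand is 0)
  ~p: Gödel ¬ of 0.58 = 0 (operand ≠ 0)
  (p | ~p) = max(0.58, 0) = 0.58
  (p -> r): 0.58 ≤ 0.69, so result = 1
  ((p | ~p) -> (p -> r)): 0.58 ≤ 1, so result = 1
  (((p | ~p) -> (p -> r)) -> r): 1 > 0.69, so result = 0.69
  ((((p | ~p) -> (p -> r)) -> r) | p) = max(0.69, 0.58) = 0.69
  (~(q & ~p) | ((((p | ~p) -> (p -> r)) -> r) | p)) = max(1, 0.69) = 1
  Gödel value = 1
Łukasiewicz evaluation:
  ~p: Łukasiewicz ¬ gives 1 − 0.58 = 0.42
  (q & ~p) = min(0.12, 0.42) = 0.12
  ~(q & ~p): Łukasiewicz ¬ gives 1 − 0.12 = 0.88
  ~p: Łukasiewicz ¬ gives 1 − 0.58 = 0.42
  (p | ~p) = max(0.58, 0.42) = 0.58
  (p -> r): min(1, 1 − 0.58 + 0.69) = 1
  ((p | ~p) -> (p -> r)): min(1, 1 − 0.58 + 1) = 1
  (((p | ~p) -> (p -> r)) -> r): min(1, 1 − 1 + 0.69) = 0.69
  ((((p | ~p) -> (p -> r)) -> r) | p) = max(0.69, 0.58) = 0.69
  (~(q & ~p) | ((((p | ~p) -> (p -> r)) -> r) | p)) = max(0.88, 0.69) = 0.88
  Łukasiewicz value = 0.88
Difference: 1 − 0.88 = 0.12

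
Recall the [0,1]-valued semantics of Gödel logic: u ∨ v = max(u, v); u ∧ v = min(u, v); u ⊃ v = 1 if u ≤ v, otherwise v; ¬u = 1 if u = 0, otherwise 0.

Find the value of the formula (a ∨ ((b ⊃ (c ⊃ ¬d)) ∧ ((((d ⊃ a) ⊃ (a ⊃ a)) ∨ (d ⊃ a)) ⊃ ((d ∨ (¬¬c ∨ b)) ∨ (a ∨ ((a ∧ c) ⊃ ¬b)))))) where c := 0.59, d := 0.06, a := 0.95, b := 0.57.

0.95

¬d: Gödel ¬ of 0.06 = 0 (operand ≠ 0)
(c ⊃ ¬d): 0.59 > 0, so result = 0
(b ⊃ (c ⊃ ¬d)): 0.57 > 0, so result = 0
(d ⊃ a): 0.06 ≤ 0.95, so result = 1
(a ⊃ a): 0.95 ≤ 0.95, so result = 1
((d ⊃ a) ⊃ (a ⊃ a)): 1 ≤ 1, so result = 1
(d ⊃ a): 0.06 ≤ 0.95, so result = 1
(((d ⊃ a) ⊃ (a ⊃ a)) ∨ (d ⊃ a)) = max(1, 1) = 1
¬c: Gödel ¬ of 0.59 = 0 (operand ≠ 0)
¬¬c: Gödel ¬ of 0 = 1 (operand is 0)
(¬¬c ∨ b) = max(1, 0.57) = 1
(d ∨ (¬¬c ∨ b)) = max(0.06, 1) = 1
(a ∧ c) = min(0.95, 0.59) = 0.59
¬b: Gödel ¬ of 0.57 = 0 (operand ≠ 0)
((a ∧ c) ⊃ ¬b): 0.59 > 0, so result = 0
(a ∨ ((a ∧ c) ⊃ ¬b)) = max(0.95, 0) = 0.95
((d ∨ (¬¬c ∨ b)) ∨ (a ∨ ((a ∧ c) ⊃ ¬b))) = max(1, 0.95) = 1
((((d ⊃ a) ⊃ (a ⊃ a)) ∨ (d ⊃ a)) ⊃ ((d ∨ (¬¬c ∨ b)) ∨ (a ∨ ((a ∧ c) ⊃ ¬b)))): 1 ≤ 1, so result = 1
((b ⊃ (c ⊃ ¬d)) ∧ ((((d ⊃ a) ⊃ (a ⊃ a)) ∨ (d ⊃ a)) ⊃ ((d ∨ (¬¬c ∨ b)) ∨ (a ∨ ((a ∧ c) ⊃ ¬b))))) = min(0, 1) = 0
(a ∨ ((b ⊃ (c ⊃ ¬d)) ∧ ((((d ⊃ a) ⊃ (a ⊃ a)) ∨ (d ⊃ a)) ⊃ ((d ∨ (¬¬c ∨ b)) ∨ (a ∨ ((a ∧ c) ⊃ ¬b)))))) = max(0.95, 0) = 0.95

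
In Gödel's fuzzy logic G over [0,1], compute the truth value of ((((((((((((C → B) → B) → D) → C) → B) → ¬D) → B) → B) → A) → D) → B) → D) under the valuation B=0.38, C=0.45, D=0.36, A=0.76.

(C → B): 0.45 > 0.38, so result = 0.38
((C → B) → B): 0.38 ≤ 0.38, so result = 1
(((C → B) → B) → D): 1 > 0.36, so result = 0.36
((((C → B) → B) → D) → C): 0.36 ≤ 0.45, so result = 1
(((((C → B) → B) → D) → C) → B): 1 > 0.38, so result = 0.38
¬D: Gödel ¬ of 0.36 = 0 (operand ≠ 0)
((((((C → B) → B) → D) → C) → B) → ¬D): 0.38 > 0, so result = 0
(((((((C → B) → B) → D) → C) → B) → ¬D) → B): 0 ≤ 0.38, so result = 1
((((((((C → B) → B) → D) → C) → B) → ¬D) → B) → B): 1 > 0.38, so result = 0.38
(((((((((C → B) → B) → D) → C) → B) → ¬D) → B) → B) → A): 0.38 ≤ 0.76, so result = 1
((((((((((C → B) → B) → D) → C) → B) → ¬D) → B) → B) → A) → D): 1 > 0.36, so result = 0.36
(((((((((((C → B) → B) → D) → C) → B) → ¬D) → B) → B) → A) → D) → B): 0.36 ≤ 0.38, so result = 1
((((((((((((C → B) → B) → D) → C) → B) → ¬D) → B) → B) → A) → D) → B) → D): 1 > 0.36, so result = 0.36

0.36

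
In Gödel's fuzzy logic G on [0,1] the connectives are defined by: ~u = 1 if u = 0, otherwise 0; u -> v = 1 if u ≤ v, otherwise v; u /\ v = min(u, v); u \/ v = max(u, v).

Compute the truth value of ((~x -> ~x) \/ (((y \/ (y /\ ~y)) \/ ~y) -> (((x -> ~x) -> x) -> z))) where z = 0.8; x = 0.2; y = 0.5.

~x: Gödel ¬ of 0.2 = 0 (operand ≠ 0)
~x: Gödel ¬ of 0.2 = 0 (operand ≠ 0)
(~x -> ~x): 0 ≤ 0, so result = 1
~y: Gödel ¬ of 0.5 = 0 (operand ≠ 0)
(y /\ ~y) = min(0.5, 0) = 0
(y \/ (y /\ ~y)) = max(0.5, 0) = 0.5
~y: Gödel ¬ of 0.5 = 0 (operand ≠ 0)
((y \/ (y /\ ~y)) \/ ~y) = max(0.5, 0) = 0.5
~x: Gödel ¬ of 0.2 = 0 (operand ≠ 0)
(x -> ~x): 0.2 > 0, so result = 0
((x -> ~x) -> x): 0 ≤ 0.2, so result = 1
(((x -> ~x) -> x) -> z): 1 > 0.8, so result = 0.8
(((y \/ (y /\ ~y)) \/ ~y) -> (((x -> ~x) -> x) -> z)): 0.5 ≤ 0.8, so result = 1
((~x -> ~x) \/ (((y \/ (y /\ ~y)) \/ ~y) -> (((x -> ~x) -> x) -> z))) = max(1, 1) = 1

1.00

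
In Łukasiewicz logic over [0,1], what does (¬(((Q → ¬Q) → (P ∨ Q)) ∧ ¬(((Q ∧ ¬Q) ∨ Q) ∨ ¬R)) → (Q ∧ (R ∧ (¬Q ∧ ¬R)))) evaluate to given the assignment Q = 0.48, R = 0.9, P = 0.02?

¬Q: Łukasiewicz ¬ gives 1 − 0.48 = 0.52
(Q → ¬Q): min(1, 1 − 0.48 + 0.52) = 1
(P ∨ Q) = max(0.02, 0.48) = 0.48
((Q → ¬Q) → (P ∨ Q)): min(1, 1 − 1 + 0.48) = 0.48
¬Q: Łukasiewicz ¬ gives 1 − 0.48 = 0.52
(Q ∧ ¬Q) = min(0.48, 0.52) = 0.48
((Q ∧ ¬Q) ∨ Q) = max(0.48, 0.48) = 0.48
¬R: Łukasiewicz ¬ gives 1 − 0.9 = 0.1
(((Q ∧ ¬Q) ∨ Q) ∨ ¬R) = max(0.48, 0.1) = 0.48
¬(((Q ∧ ¬Q) ∨ Q) ∨ ¬R): Łukasiewicz ¬ gives 1 − 0.48 = 0.52
(((Q → ¬Q) → (P ∨ Q)) ∧ ¬(((Q ∧ ¬Q) ∨ Q) ∨ ¬R)) = min(0.48, 0.52) = 0.48
¬(((Q → ¬Q) → (P ∨ Q)) ∧ ¬(((Q ∧ ¬Q) ∨ Q) ∨ ¬R)): Łukasiewicz ¬ gives 1 − 0.48 = 0.52
¬Q: Łukasiewicz ¬ gives 1 − 0.48 = 0.52
¬R: Łukasiewicz ¬ gives 1 − 0.9 = 0.1
(¬Q ∧ ¬R) = min(0.52, 0.1) = 0.1
(R ∧ (¬Q ∧ ¬R)) = min(0.9, 0.1) = 0.1
(Q ∧ (R ∧ (¬Q ∧ ¬R))) = min(0.48, 0.1) = 0.1
(¬(((Q → ¬Q) → (P ∨ Q)) ∧ ¬(((Q ∧ ¬Q) ∨ Q) ∨ ¬R)) → (Q ∧ (R ∧ (¬Q ∧ ¬R)))): min(1, 1 − 0.52 + 0.1) = 0.58

0.58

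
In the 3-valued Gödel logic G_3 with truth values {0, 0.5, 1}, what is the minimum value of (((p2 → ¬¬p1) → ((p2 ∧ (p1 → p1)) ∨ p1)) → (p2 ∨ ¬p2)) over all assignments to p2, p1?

0.50

The minimum is attained at p2 = 0.5, p1 = 0:
  ¬p1: Gödel ¬ of 0 = 1 (operand is 0)
  ¬¬p1: Gödel ¬ of 1 = 0 (operand ≠ 0)
  (p2 → ¬¬p1): 0.5 > 0, so result = 0
  (p1 → p1): 0 ≤ 0, so result = 1
  (p2 ∧ (p1 → p1)) = min(0.5, 1) = 0.5
  ((p2 ∧ (p1 → p1)) ∨ p1) = max(0.5, 0) = 0.5
  ((p2 → ¬¬p1) → ((p2 ∧ (p1 → p1)) ∨ p1)): 0 ≤ 0.5, so result = 1
  ¬p2: Gödel ¬ of 0.5 = 0 (operand ≠ 0)
  (p2 ∨ ¬p2) = max(0.5, 0) = 0.5
  (((p2 → ¬¬p1) → ((p2 ∧ (p1 → p1)) ∨ p1)) → (p2 ∨ ¬p2)): 1 > 0.5, so result = 0.5
Checking all 9 assignments confirms none give a value below 0.50.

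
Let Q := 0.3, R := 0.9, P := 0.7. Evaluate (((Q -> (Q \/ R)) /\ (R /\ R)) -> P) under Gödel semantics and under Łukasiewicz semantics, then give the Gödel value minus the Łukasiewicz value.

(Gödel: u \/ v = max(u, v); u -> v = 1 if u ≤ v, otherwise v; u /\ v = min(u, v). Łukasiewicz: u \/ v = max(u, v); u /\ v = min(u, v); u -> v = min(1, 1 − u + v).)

-0.10

Gödel evaluation:
  (Q \/ R) = max(0.3, 0.9) = 0.9
  (Q -> (Q \/ R)): 0.3 ≤ 0.9, so result = 1
  (R /\ R) = min(0.9, 0.9) = 0.9
  ((Q -> (Q \/ R)) /\ (R /\ R)) = min(1, 0.9) = 0.9
  (((Q -> (Q \/ R)) /\ (R /\ R)) -> P): 0.9 > 0.7, so result = 0.7
  Gödel value = 0.7
Łukasiewicz evaluation:
  (Q \/ R) = max(0.3, 0.9) = 0.9
  (Q -> (Q \/ R)): min(1, 1 − 0.3 + 0.9) = 1
  (R /\ R) = min(0.9, 0.9) = 0.9
  ((Q -> (Q \/ R)) /\ (R /\ R)) = min(1, 0.9) = 0.9
  (((Q -> (Q \/ R)) /\ (R /\ R)) -> P): min(1, 1 − 0.9 + 0.7) = 0.8
  Łukasiewicz value = 0.8
Difference: 0.7 − 0.8 = -0.10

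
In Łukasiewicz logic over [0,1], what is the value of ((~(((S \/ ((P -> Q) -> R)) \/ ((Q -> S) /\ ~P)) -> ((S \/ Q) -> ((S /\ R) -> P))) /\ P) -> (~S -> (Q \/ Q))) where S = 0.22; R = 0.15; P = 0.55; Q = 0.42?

(P -> Q): min(1, 1 − 0.55 + 0.42) = 0.87
((P -> Q) -> R): min(1, 1 − 0.87 + 0.15) = 0.28
(S \/ ((P -> Q) -> R)) = max(0.22, 0.28) = 0.28
(Q -> S): min(1, 1 − 0.42 + 0.22) = 0.8
~P: Łukasiewicz ¬ gives 1 − 0.55 = 0.45
((Q -> S) /\ ~P) = min(0.8, 0.45) = 0.45
((S \/ ((P -> Q) -> R)) \/ ((Q -> S) /\ ~P)) = max(0.28, 0.45) = 0.45
(S \/ Q) = max(0.22, 0.42) = 0.42
(S /\ R) = min(0.22, 0.15) = 0.15
((S /\ R) -> P): min(1, 1 − 0.15 + 0.55) = 1
((S \/ Q) -> ((S /\ R) -> P)): min(1, 1 − 0.42 + 1) = 1
(((S \/ ((P -> Q) -> R)) \/ ((Q -> S) /\ ~P)) -> ((S \/ Q) -> ((S /\ R) -> P))): min(1, 1 − 0.45 + 1) = 1
~(((S \/ ((P -> Q) -> R)) \/ ((Q -> S) /\ ~P)) -> ((S \/ Q) -> ((S /\ R) -> P))): Łukasiewicz ¬ gives 1 − 1 = 0
(~(((S \/ ((P -> Q) -> R)) \/ ((Q -> S) /\ ~P)) -> ((S \/ Q) -> ((S /\ R) -> P))) /\ P) = min(0, 0.55) = 0
~S: Łukasiewicz ¬ gives 1 − 0.22 = 0.78
(Q \/ Q) = max(0.42, 0.42) = 0.42
(~S -> (Q \/ Q)): min(1, 1 − 0.78 + 0.42) = 0.64
((~(((S \/ ((P -> Q) -> R)) \/ ((Q -> S) /\ ~P)) -> ((S \/ Q) -> ((S /\ R) -> P))) /\ P) -> (~S -> (Q \/ Q))): min(1, 1 − 0 + 0.64) = 1

1.00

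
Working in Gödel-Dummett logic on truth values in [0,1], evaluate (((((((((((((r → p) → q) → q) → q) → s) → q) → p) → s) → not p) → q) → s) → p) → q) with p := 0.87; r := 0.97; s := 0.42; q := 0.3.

(r → p): 0.97 > 0.87, so result = 0.87
((r → p) → q): 0.87 > 0.3, so result = 0.3
(((r → p) → q) → q): 0.3 ≤ 0.3, so result = 1
((((r → p) → q) → q) → q): 1 > 0.3, so result = 0.3
(((((r → p) → q) → q) → q) → s): 0.3 ≤ 0.42, so result = 1
((((((r → p) → q) → q) → q) → s) → q): 1 > 0.3, so result = 0.3
(((((((r → p) → q) → q) → q) → s) → q) → p): 0.3 ≤ 0.87, so result = 1
((((((((r → p) → q) → q) → q) → s) → q) → p) → s): 1 > 0.42, so result = 0.42
not p: Gödel ¬ of 0.87 = 0 (operand ≠ 0)
(((((((((r → p) → q) → q) → q) → s) → q) → p) → s) → not p): 0.42 > 0, so result = 0
((((((((((r → p) → q) → q) → q) → s) → q) → p) → s) → not p) → q): 0 ≤ 0.3, so result = 1
(((((((((((r → p) → q) → q) → q) → s) → q) → p) → s) → not p) → q) → s): 1 > 0.42, so result = 0.42
((((((((((((r → p) → q) → q) → q) → s) → q) → p) → s) → not p) → q) → s) → p): 0.42 ≤ 0.87, so result = 1
(((((((((((((r → p) → q) → q) → q) → s) → q) → p) → s) → not p) → q) → s) → p) → q): 1 > 0.3, so result = 0.3

0.30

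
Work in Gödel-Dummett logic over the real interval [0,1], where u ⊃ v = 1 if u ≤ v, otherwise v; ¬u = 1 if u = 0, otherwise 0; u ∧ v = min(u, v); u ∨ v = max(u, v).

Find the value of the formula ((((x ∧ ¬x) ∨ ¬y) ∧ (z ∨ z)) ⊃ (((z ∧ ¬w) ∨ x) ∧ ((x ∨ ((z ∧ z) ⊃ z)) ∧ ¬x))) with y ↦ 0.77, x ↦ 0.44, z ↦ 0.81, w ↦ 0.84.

¬x: Gödel ¬ of 0.44 = 0 (operand ≠ 0)
(x ∧ ¬x) = min(0.44, 0) = 0
¬y: Gödel ¬ of 0.77 = 0 (operand ≠ 0)
((x ∧ ¬x) ∨ ¬y) = max(0, 0) = 0
(z ∨ z) = max(0.81, 0.81) = 0.81
(((x ∧ ¬x) ∨ ¬y) ∧ (z ∨ z)) = min(0, 0.81) = 0
¬w: Gödel ¬ of 0.84 = 0 (operand ≠ 0)
(z ∧ ¬w) = min(0.81, 0) = 0
((z ∧ ¬w) ∨ x) = max(0, 0.44) = 0.44
(z ∧ z) = min(0.81, 0.81) = 0.81
((z ∧ z) ⊃ z): 0.81 ≤ 0.81, so result = 1
(x ∨ ((z ∧ z) ⊃ z)) = max(0.44, 1) = 1
¬x: Gödel ¬ of 0.44 = 0 (operand ≠ 0)
((x ∨ ((z ∧ z) ⊃ z)) ∧ ¬x) = min(1, 0) = 0
(((z ∧ ¬w) ∨ x) ∧ ((x ∨ ((z ∧ z) ⊃ z)) ∧ ¬x)) = min(0.44, 0) = 0
((((x ∧ ¬x) ∨ ¬y) ∧ (z ∨ z)) ⊃ (((z ∧ ¬w) ∨ x) ∧ ((x ∨ ((z ∧ z) ⊃ z)) ∧ ¬x))): 0 ≤ 0, so result = 1

1.00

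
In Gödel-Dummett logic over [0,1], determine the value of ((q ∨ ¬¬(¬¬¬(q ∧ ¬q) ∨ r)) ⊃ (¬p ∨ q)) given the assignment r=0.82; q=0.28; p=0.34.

0.28

¬q: Gödel ¬ of 0.28 = 0 (operand ≠ 0)
(q ∧ ¬q) = min(0.28, 0) = 0
¬(q ∧ ¬q): Gödel ¬ of 0 = 1 (operand is 0)
¬¬(q ∧ ¬q): Gödel ¬ of 1 = 0 (operand ≠ 0)
¬¬¬(q ∧ ¬q): Gödel ¬ of 0 = 1 (operand is 0)
(¬¬¬(q ∧ ¬q) ∨ r) = max(1, 0.82) = 1
¬(¬¬¬(q ∧ ¬q) ∨ r): Gödel ¬ of 1 = 0 (operand ≠ 0)
¬¬(¬¬¬(q ∧ ¬q) ∨ r): Gödel ¬ of 0 = 1 (operand is 0)
(q ∨ ¬¬(¬¬¬(q ∧ ¬q) ∨ r)) = max(0.28, 1) = 1
¬p: Gödel ¬ of 0.34 = 0 (operand ≠ 0)
(¬p ∨ q) = max(0, 0.28) = 0.28
((q ∨ ¬¬(¬¬¬(q ∧ ¬q) ∨ r)) ⊃ (¬p ∨ q)): 1 > 0.28, so result = 0.28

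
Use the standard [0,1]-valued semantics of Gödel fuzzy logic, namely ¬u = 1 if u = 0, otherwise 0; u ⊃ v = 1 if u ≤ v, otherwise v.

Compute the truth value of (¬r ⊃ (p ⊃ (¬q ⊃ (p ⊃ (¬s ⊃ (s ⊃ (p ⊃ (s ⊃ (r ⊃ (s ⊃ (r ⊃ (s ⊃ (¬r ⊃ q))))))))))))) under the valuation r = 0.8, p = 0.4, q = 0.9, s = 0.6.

1.00

¬r: Gödel ¬ of 0.8 = 0 (operand ≠ 0)
¬q: Gödel ¬ of 0.9 = 0 (operand ≠ 0)
¬s: Gödel ¬ of 0.6 = 0 (operand ≠ 0)
¬r: Gödel ¬ of 0.8 = 0 (operand ≠ 0)
(¬r ⊃ q): 0 ≤ 0.9, so result = 1
(s ⊃ (¬r ⊃ q)): 0.6 ≤ 1, so result = 1
(r ⊃ (s ⊃ (¬r ⊃ q))): 0.8 ≤ 1, so result = 1
(s ⊃ (r ⊃ (s ⊃ (¬r ⊃ q)))): 0.6 ≤ 1, so result = 1
(r ⊃ (s ⊃ (r ⊃ (s ⊃ (¬r ⊃ q))))): 0.8 ≤ 1, so result = 1
(s ⊃ (r ⊃ (s ⊃ (r ⊃ (s ⊃ (¬r ⊃ q)))))): 0.6 ≤ 1, so result = 1
(p ⊃ (s ⊃ (r ⊃ (s ⊃ (r ⊃ (s ⊃ (¬r ⊃ q))))))): 0.4 ≤ 1, so result = 1
(s ⊃ (p ⊃ (s ⊃ (r ⊃ (s ⊃ (r ⊃ (s ⊃ (¬r ⊃ q)))))))): 0.6 ≤ 1, so result = 1
(¬s ⊃ (s ⊃ (p ⊃ (s ⊃ (r ⊃ (s ⊃ (r ⊃ (s ⊃ (¬r ⊃ q))))))))): 0 ≤ 1, so result = 1
(p ⊃ (¬s ⊃ (s ⊃ (p ⊃ (s ⊃ (r ⊃ (s ⊃ (r ⊃ (s ⊃ (¬r ⊃ q)))))))))): 0.4 ≤ 1, so result = 1
(¬q ⊃ (p ⊃ (¬s ⊃ (s ⊃ (p ⊃ (s ⊃ (r ⊃ (s ⊃ (r ⊃ (s ⊃ (¬r ⊃ q))))))))))): 0 ≤ 1, so result = 1
(p ⊃ (¬q ⊃ (p ⊃ (¬s ⊃ (s ⊃ (p ⊃ (s ⊃ (r ⊃ (s ⊃ (r ⊃ (s ⊃ (¬r ⊃ q)))))))))))): 0.4 ≤ 1, so result = 1
(¬r ⊃ (p ⊃ (¬q ⊃ (p ⊃ (¬s ⊃ (s ⊃ (p ⊃ (s ⊃ (r ⊃ (s ⊃ (r ⊃ (s ⊃ (¬r ⊃ q))))))))))))): 0 ≤ 1, so result = 1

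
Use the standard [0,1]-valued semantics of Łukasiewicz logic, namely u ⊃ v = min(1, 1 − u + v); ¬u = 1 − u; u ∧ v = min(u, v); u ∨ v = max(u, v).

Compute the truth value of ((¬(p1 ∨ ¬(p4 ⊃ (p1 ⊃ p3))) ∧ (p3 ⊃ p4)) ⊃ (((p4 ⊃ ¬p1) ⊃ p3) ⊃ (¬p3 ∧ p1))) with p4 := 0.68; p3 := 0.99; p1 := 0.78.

0.79

(p1 ⊃ p3): min(1, 1 − 0.78 + 0.99) = 1
(p4 ⊃ (p1 ⊃ p3)): min(1, 1 − 0.68 + 1) = 1
¬(p4 ⊃ (p1 ⊃ p3)): Łukasiewicz ¬ gives 1 − 1 = 0
(p1 ∨ ¬(p4 ⊃ (p1 ⊃ p3))) = max(0.78, 0) = 0.78
¬(p1 ∨ ¬(p4 ⊃ (p1 ⊃ p3))): Łukasiewicz ¬ gives 1 − 0.78 = 0.22
(p3 ⊃ p4): min(1, 1 − 0.99 + 0.68) = 0.69
(¬(p1 ∨ ¬(p4 ⊃ (p1 ⊃ p3))) ∧ (p3 ⊃ p4)) = min(0.22, 0.69) = 0.22
¬p1: Łukasiewicz ¬ gives 1 − 0.78 = 0.22
(p4 ⊃ ¬p1): min(1, 1 − 0.68 + 0.22) = 0.54
((p4 ⊃ ¬p1) ⊃ p3): min(1, 1 − 0.54 + 0.99) = 1
¬p3: Łukasiewicz ¬ gives 1 − 0.99 = 0.01
(¬p3 ∧ p1) = min(0.01, 0.78) = 0.01
(((p4 ⊃ ¬p1) ⊃ p3) ⊃ (¬p3 ∧ p1)): min(1, 1 − 1 + 0.01) = 0.01
((¬(p1 ∨ ¬(p4 ⊃ (p1 ⊃ p3))) ∧ (p3 ⊃ p4)) ⊃ (((p4 ⊃ ¬p1) ⊃ p3) ⊃ (¬p3 ∧ p1))): min(1, 1 − 0.22 + 0.01) = 0.79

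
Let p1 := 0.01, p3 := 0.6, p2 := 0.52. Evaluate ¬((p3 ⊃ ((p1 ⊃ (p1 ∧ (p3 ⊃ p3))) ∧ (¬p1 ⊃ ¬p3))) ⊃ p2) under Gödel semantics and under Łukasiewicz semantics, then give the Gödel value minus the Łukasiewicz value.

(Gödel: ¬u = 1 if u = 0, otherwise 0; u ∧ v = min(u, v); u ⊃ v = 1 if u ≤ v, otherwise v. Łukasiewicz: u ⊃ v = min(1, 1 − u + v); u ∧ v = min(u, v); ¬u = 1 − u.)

-0.29

Gödel evaluation:
  (p3 ⊃ p3): 0.6 ≤ 0.6, so result = 1
  (p1 ∧ (p3 ⊃ p3)) = min(0.01, 1) = 0.01
  (p1 ⊃ (p1 ∧ (p3 ⊃ p3))): 0.01 ≤ 0.01, so result = 1
  ¬p1: Gödel ¬ of 0.01 = 0 (operand ≠ 0)
  ¬p3: Gödel ¬ of 0.6 = 0 (operand ≠ 0)
  (¬p1 ⊃ ¬p3): 0 ≤ 0, so result = 1
  ((p1 ⊃ (p1 ∧ (p3 ⊃ p3))) ∧ (¬p1 ⊃ ¬p3)) = min(1, 1) = 1
  (p3 ⊃ ((p1 ⊃ (p1 ∧ (p3 ⊃ p3))) ∧ (¬p1 ⊃ ¬p3))): 0.6 ≤ 1, so result = 1
  ((p3 ⊃ ((p1 ⊃ (p1 ∧ (p3 ⊃ p3))) ∧ (¬p1 ⊃ ¬p3))) ⊃ p2): 1 > 0.52, so result = 0.52
  ¬((p3 ⊃ ((p1 ⊃ (p1 ∧ (p3 ⊃ p3))) ∧ (¬p1 ⊃ ¬p3))) ⊃ p2): Gödel ¬ of 0.52 = 0 (operand ≠ 0)
  Gödel value = 0
Łukasiewicz evaluation:
  (p3 ⊃ p3): min(1, 1 − 0.6 + 0.6) = 1
  (p1 ∧ (p3 ⊃ p3)) = min(0.01, 1) = 0.01
  (p1 ⊃ (p1 ∧ (p3 ⊃ p3))): min(1, 1 − 0.01 + 0.01) = 1
  ¬p1: Łukasiewicz ¬ gives 1 − 0.01 = 0.99
  ¬p3: Łukasiewicz ¬ gives 1 − 0.6 = 0.4
  (¬p1 ⊃ ¬p3): min(1, 1 − 0.99 + 0.4) = 0.41
  ((p1 ⊃ (p1 ∧ (p3 ⊃ p3))) ∧ (¬p1 ⊃ ¬p3)) = min(1, 0.41) = 0.41
  (p3 ⊃ ((p1 ⊃ (p1 ∧ (p3 ⊃ p3))) ∧ (¬p1 ⊃ ¬p3))): min(1, 1 − 0.6 + 0.41) = 0.81
  ((p3 ⊃ ((p1 ⊃ (p1 ∧ (p3 ⊃ p3))) ∧ (¬p1 ⊃ ¬p3))) ⊃ p2): min(1, 1 − 0.81 + 0.52) = 0.71
  ¬((p3 ⊃ ((p1 ⊃ (p1 ∧ (p3 ⊃ p3))) ∧ (¬p1 ⊃ ¬p3))) ⊃ p2): Łukasiewicz ¬ gives 1 − 0.71 = 0.29
  Łukasiewicz value = 0.29
Difference: 0 − 0.29 = -0.29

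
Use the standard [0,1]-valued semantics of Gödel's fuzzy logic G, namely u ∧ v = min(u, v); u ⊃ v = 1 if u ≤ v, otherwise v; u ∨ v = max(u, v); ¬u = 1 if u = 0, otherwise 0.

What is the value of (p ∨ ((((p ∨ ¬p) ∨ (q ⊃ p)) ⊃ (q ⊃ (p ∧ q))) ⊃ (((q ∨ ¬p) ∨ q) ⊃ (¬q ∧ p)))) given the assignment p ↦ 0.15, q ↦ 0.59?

¬p: Gödel ¬ of 0.15 = 0 (operand ≠ 0)
(p ∨ ¬p) = max(0.15, 0) = 0.15
(q ⊃ p): 0.59 > 0.15, so result = 0.15
((p ∨ ¬p) ∨ (q ⊃ p)) = max(0.15, 0.15) = 0.15
(p ∧ q) = min(0.15, 0.59) = 0.15
(q ⊃ (p ∧ q)): 0.59 > 0.15, so result = 0.15
(((p ∨ ¬p) ∨ (q ⊃ p)) ⊃ (q ⊃ (p ∧ q))): 0.15 ≤ 0.15, so result = 1
¬p: Gödel ¬ of 0.15 = 0 (operand ≠ 0)
(q ∨ ¬p) = max(0.59, 0) = 0.59
((q ∨ ¬p) ∨ q) = max(0.59, 0.59) = 0.59
¬q: Gödel ¬ of 0.59 = 0 (operand ≠ 0)
(¬q ∧ p) = min(0, 0.15) = 0
(((q ∨ ¬p) ∨ q) ⊃ (¬q ∧ p)): 0.59 > 0, so result = 0
((((p ∨ ¬p) ∨ (q ⊃ p)) ⊃ (q ⊃ (p ∧ q))) ⊃ (((q ∨ ¬p) ∨ q) ⊃ (¬q ∧ p))): 1 > 0, so result = 0
(p ∨ ((((p ∨ ¬p) ∨ (q ⊃ p)) ⊃ (q ⊃ (p ∧ q))) ⊃ (((q ∨ ¬p) ∨ q) ⊃ (¬q ∧ p)))) = max(0.15, 0) = 0.15

0.15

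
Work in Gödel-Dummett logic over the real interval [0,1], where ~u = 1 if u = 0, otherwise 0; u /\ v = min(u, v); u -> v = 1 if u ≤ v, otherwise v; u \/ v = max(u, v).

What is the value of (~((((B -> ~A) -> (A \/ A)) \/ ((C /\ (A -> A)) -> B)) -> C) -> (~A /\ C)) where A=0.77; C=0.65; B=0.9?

1.00

~A: Gödel ¬ of 0.77 = 0 (operand ≠ 0)
(B -> ~A): 0.9 > 0, so result = 0
(A \/ A) = max(0.77, 0.77) = 0.77
((B -> ~A) -> (A \/ A)): 0 ≤ 0.77, so result = 1
(A -> A): 0.77 ≤ 0.77, so result = 1
(C /\ (A -> A)) = min(0.65, 1) = 0.65
((C /\ (A -> A)) -> B): 0.65 ≤ 0.9, so result = 1
(((B -> ~A) -> (A \/ A)) \/ ((C /\ (A -> A)) -> B)) = max(1, 1) = 1
((((B -> ~A) -> (A \/ A)) \/ ((C /\ (A -> A)) -> B)) -> C): 1 > 0.65, so result = 0.65
~((((B -> ~A) -> (A \/ A)) \/ ((C /\ (A -> A)) -> B)) -> C): Gödel ¬ of 0.65 = 0 (operand ≠ 0)
~A: Gödel ¬ of 0.77 = 0 (operand ≠ 0)
(~A /\ C) = min(0, 0.65) = 0
(~((((B -> ~A) -> (A \/ A)) \/ ((C /\ (A -> A)) -> B)) -> C) -> (~A /\ C)): 0 ≤ 0, so result = 1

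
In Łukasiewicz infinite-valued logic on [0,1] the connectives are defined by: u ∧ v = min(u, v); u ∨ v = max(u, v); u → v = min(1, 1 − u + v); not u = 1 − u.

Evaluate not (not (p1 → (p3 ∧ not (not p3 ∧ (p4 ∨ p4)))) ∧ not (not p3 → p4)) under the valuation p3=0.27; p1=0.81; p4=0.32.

0.59

not p3: Łukasiewicz ¬ gives 1 − 0.27 = 0.73
(p4 ∨ p4) = max(0.32, 0.32) = 0.32
(not p3 ∧ (p4 ∨ p4)) = min(0.73, 0.32) = 0.32
not (not p3 ∧ (p4 ∨ p4)): Łukasiewicz ¬ gives 1 − 0.32 = 0.68
(p3 ∧ not (not p3 ∧ (p4 ∨ p4))) = min(0.27, 0.68) = 0.27
(p1 → (p3 ∧ not (not p3 ∧ (p4 ∨ p4)))): min(1, 1 − 0.81 + 0.27) = 0.46
not (p1 → (p3 ∧ not (not p3 ∧ (p4 ∨ p4)))): Łukasiewicz ¬ gives 1 − 0.46 = 0.54
not p3: Łukasiewicz ¬ gives 1 − 0.27 = 0.73
(not p3 → p4): min(1, 1 − 0.73 + 0.32) = 0.59
not (not p3 → p4): Łukasiewicz ¬ gives 1 − 0.59 = 0.41
(not (p1 → (p3 ∧ not (not p3 ∧ (p4 ∨ p4)))) ∧ not (not p3 → p4)) = min(0.54, 0.41) = 0.41
not (not (p1 → (p3 ∧ not (not p3 ∧ (p4 ∨ p4)))) ∧ not (not p3 → p4)): Łukasiewicz ¬ gives 1 − 0.41 = 0.59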